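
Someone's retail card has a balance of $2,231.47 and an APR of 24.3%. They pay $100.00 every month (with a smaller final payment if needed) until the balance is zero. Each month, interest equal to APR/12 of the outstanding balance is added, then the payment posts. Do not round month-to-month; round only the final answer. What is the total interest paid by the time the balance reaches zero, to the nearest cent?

Monthly rate r = 24.3%/12 = 2.025% = 0.02025.
Payoff takes n = ⌈−ln(1 − rB₀/P)/ln(1+r)⌉ = ⌈29.991⌉ = 30 payments; the last is $99.10.
Total paid = 29·$100.00 + $99.10 = $2,999.10.
Total interest = total paid − principal = $2,999.10 − $2,231.47 = $767.63.

$767.63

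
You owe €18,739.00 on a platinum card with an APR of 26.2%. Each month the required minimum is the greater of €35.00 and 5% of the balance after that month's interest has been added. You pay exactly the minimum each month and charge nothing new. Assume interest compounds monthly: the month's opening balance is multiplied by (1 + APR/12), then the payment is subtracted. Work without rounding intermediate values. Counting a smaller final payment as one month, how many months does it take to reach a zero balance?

Monthly rate r = 26.2%/12 = 2.18333% = 0.0218333.
While 5% of the post-interest balance exceeds €35.00, each month B ← (B·(1+r))·(1 − 0.05), i.e. B shrinks by the factor (1+r)·0.95 = 0.97074.
This holds for months 1–112. Entering month 113 the balance is €673.53; 5% of the post-interest balance is now below €35.00, so the flat €35.00 minimum applies from here.
From month 113 a fixed €35.00 at rate r clears €673.53 in 26 more payments. Total: 112 + 26 = 138 months.

138 months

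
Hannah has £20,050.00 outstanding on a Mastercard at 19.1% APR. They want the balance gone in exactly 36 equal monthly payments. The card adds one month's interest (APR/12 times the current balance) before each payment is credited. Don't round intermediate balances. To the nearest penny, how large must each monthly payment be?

£735.97

Monthly rate r = 19.1%/12 = 1.59167% = 0.0159167.
Level-payment amortization: P = B₀·r / (1 − (1+r)^(−n)) = 20050.00·0.0159167 / (1 − 1.01592^(−36)).
Denominator 1 − (1+r)^(−36) = 0.433618666.
P = 319.129 / 0.433618666 ≈ 735.97.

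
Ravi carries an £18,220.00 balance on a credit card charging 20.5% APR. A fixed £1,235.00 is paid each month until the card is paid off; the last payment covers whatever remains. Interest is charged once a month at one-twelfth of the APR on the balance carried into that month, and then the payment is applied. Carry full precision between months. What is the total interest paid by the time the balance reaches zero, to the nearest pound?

£2,953

Monthly rate r = 20.5%/12 = 1.70833% = 0.0170833.
Payoff takes n = ⌈−ln(1 − rB₀/P)/ln(1+r)⌉ = ⌈17.143⌉ = 18 payments; the last is £178.45.
Total paid = 17·£1,235.00 + £178.45 = £21,173.45.
Total interest = total paid − principal = £21,173.45 − £18,220.00 = £2,953.45.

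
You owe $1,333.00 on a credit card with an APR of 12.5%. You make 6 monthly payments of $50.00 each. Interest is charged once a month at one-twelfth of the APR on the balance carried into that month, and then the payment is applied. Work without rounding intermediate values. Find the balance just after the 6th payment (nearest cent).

Monthly rate r = 12.5%/12 = 1.04167% = 0.0104167.
Each month: B ← B·(1+r) − $50.00.
Month 1: interest $13.89; balance after payment $1,296.89.
Month 2: interest $13.51; balance after payment $1,260.39.
Month 3: interest $13.13; balance after payment $1,223.52.
Month 4: interest $12.75; balance after payment $1,186.27.
Month 5: interest $12.36; balance after payment $1,148.63.
Month 6: interest $11.96; balance after payment $1,110.59.

$1,110.59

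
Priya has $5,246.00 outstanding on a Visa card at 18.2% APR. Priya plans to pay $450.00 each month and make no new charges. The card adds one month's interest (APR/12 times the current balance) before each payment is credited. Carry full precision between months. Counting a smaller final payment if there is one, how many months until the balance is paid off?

13 months

Monthly rate r = 18.2%/12 = 1.51667% = 0.0151667.
Recurrence: B ← B·(1+r) − $450.00.
Month 1: interest $79.56; balance after payment $4,875.56.
Month 2: interest $73.95; balance after payment $4,499.51.
Closed form: n = −ln(1 − rB₀/P)/ln(1+r) = −ln(0.82319)/ln(1.01517) ≈ 12.926, so the balance reaches zero during payment 13.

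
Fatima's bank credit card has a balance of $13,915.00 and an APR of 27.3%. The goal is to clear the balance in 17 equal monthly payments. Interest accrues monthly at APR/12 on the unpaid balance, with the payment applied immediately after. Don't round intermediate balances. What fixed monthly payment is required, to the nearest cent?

$996.15

Monthly rate r = 27.3%/12 = 2.275% = 0.02275.
Level-payment amortization: P = B₀·r / (1 − (1+r)^(−n)) = 13915.00·0.02275 / (1 − 1.02275^(−17)).
Denominator 1 − (1+r)^(−17) = 0.317789026.
P = 316.566 / 0.317789026 ≈ 996.15.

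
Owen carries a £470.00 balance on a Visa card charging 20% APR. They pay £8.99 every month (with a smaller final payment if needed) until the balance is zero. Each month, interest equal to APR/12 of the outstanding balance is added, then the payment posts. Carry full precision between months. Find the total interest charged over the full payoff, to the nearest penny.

Monthly rate r = 20%/12 = 1.66667% = 0.0166667.
Payoff takes n = ⌈−ln(1 − rB₀/P)/ln(1+r)⌉ = ⌈124.057⌉ = 125 payments; the last is £0.51.
Total paid = 124·£8.99 + £0.51 = £1,115.27.
Total interest = total paid − principal = £1,115.27 − £470.00 = £645.27.

£645.27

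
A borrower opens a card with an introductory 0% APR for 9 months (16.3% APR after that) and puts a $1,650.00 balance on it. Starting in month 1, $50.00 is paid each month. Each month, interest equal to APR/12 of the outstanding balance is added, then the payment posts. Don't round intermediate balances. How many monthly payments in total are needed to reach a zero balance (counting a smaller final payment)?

39 payments

Promo months 1–9 at r₀ = 0%/12 = 0; months 10+ at r₁ = 16.3%/12 = 0.0135833.
After month 9 (no interest yet): B = $1,650.00 − 9·$50.00 = $1,200.00.
Then at r₁ with $50.00/mo: n₂ = −ln(1 − r₁·B/P)/ln(1+r₁) ≈ 29.24 → 30 more payments.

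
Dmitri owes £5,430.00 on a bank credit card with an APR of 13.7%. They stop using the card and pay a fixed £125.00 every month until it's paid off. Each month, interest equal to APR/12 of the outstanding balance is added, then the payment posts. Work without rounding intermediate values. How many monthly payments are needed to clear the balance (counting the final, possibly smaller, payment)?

Monthly rate r = 13.7%/12 = 1.14167% = 0.0114167.
Recurrence: B ← B·(1+r) − £125.00.
Month 1: interest £61.99; balance after payment £5,366.99.
Month 2: interest £61.27; balance after payment £5,303.27.
Closed form: n = −ln(1 − rB₀/P)/ln(1+r) = −ln(0.50406)/ln(1.01142) ≈ 60.347, so the balance reaches zero during payment 61.

61 months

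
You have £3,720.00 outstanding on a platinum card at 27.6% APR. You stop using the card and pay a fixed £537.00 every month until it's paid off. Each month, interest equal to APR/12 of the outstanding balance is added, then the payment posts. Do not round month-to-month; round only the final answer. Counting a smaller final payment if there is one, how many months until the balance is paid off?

8 months

Monthly rate r = 27.6%/12 = 2.3% = 0.023.
Recurrence: B ← B·(1+r) − £537.00.
Month 1: interest £85.56; balance after payment £3,268.56.
Month 2: interest £75.18; balance after payment £2,806.74.
Closed form: n = −ln(1 − rB₀/P)/ln(1+r) = −ln(0.84067)/ln(1.023) ≈ 7.632, so the balance reaches zero during payment 8.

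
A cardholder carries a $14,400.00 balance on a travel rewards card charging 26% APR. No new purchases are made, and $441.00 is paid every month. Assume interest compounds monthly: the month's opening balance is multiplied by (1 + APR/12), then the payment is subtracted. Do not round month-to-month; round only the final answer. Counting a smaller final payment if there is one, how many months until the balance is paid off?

58 payments

Monthly rate r = 26%/12 = 2.16667% = 0.0216667.
Recurrence: B ← B·(1+r) − $441.00.
Month 1: interest $312.00; balance after payment $14,271.00.
Month 2: interest $309.20; balance after payment $14,139.20.
Closed form: n = −ln(1 − rB₀/P)/ln(1+r) = −ln(0.29252)/ln(1.02167) ≈ 57.346, so the balance reaches zero during payment 58.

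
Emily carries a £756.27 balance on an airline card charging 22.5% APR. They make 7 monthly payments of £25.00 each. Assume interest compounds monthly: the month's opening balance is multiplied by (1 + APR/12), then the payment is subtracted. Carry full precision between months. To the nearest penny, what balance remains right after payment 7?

Monthly rate r = 22.5%/12 = 1.875% = 0.01875.
Each month: B ← B·(1+r) − £25.00.
Month 1: interest £14.18; balance after payment £745.45.
Month 2: interest £13.98; balance after payment £734.43.
Month 3: interest £13.77; balance after payment £723.20.
Month 4: interest £13.56; balance after payment £711.76.
Month 5: interest £13.35; balance after payment £700.10.
Month 6: interest £13.13; balance after payment £688.23.
Month 7: interest £12.90; balance after payment £676.13.

£676.13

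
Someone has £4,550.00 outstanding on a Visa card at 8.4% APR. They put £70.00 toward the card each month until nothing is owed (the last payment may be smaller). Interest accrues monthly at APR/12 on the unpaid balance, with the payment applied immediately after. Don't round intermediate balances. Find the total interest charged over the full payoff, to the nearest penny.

£1,540.92

Monthly rate r = 8.4%/12 = 0.7% = 0.007.
Payoff takes n = ⌈−ln(1 − rB₀/P)/ln(1+r)⌉ = ⌈87.013⌉ = 88 payments; the last is £0.92.
Total paid = 87·£70.00 + £0.92 = £6,090.92.
Total interest = total paid − principal = £6,090.92 − £4,550.00 = £1,540.92.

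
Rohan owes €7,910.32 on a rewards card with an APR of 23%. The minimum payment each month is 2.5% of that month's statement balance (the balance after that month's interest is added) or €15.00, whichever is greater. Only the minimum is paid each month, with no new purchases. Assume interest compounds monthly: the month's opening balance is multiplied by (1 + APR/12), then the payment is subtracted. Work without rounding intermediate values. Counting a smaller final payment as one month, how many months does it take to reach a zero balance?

Monthly rate r = 23%/12 = 1.91667% = 0.0191667.
While 2.5% of the post-interest balance exceeds €15.00, each month B ← (B·(1+r))·(1 − 0.025), i.e. B shrinks by the factor (1+r)·0.975 = 0.99369.
This holds for months 1–411. Entering month 412 the balance is €585.97; 2.5% of the post-interest balance is now below €15.00, so the flat €15.00 minimum applies from here.
From month 412 a fixed €15.00 at rate r clears €585.97 in 73 more payments. Total: 411 + 73 = 484 months.

484 months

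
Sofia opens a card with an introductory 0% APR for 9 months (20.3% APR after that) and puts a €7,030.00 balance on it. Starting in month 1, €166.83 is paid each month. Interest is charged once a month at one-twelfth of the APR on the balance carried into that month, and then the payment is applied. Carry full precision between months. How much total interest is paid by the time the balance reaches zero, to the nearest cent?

Promo months 1–9 at r₀ = 0%/12 = 0; months 10+ at r₁ = 20.3%/12 = 0.0169167.
After month 9 (no interest yet): B = €7,030.00 − 9·€166.83 = €5,528.53.
Then at r₁ with €166.83/mo: n₂ = −ln(1 − r₁·B/P)/ln(1+r₁) ≈ 49.02 → 50 more payments.
Total paid = 58·€166.83 + €3.54 = €9,679.68; interest = €9,679.68 − €7,030.00 = €2,649.68.

€2,649.68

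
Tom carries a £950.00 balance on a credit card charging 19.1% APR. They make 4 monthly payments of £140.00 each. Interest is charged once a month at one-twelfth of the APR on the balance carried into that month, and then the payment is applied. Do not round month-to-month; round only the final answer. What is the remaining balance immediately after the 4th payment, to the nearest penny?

Monthly rate r = 19.1%/12 = 1.59167% = 0.0159167.
Each month: B ← B·(1+r) − £140.00.
Month 1: interest £15.12; balance after payment £825.12.
Month 2: interest £13.13; balance after payment £698.25.
Month 3: interest £11.11; balance after payment £569.37.
Month 4: interest £9.06; balance after payment £438.43.

£438.43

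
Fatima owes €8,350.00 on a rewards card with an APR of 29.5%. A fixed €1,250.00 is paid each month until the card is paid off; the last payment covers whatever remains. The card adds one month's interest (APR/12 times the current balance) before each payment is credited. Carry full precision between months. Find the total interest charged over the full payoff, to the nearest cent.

€886.58

Monthly rate r = 29.5%/12 = 2.45833% = 0.0245833.
Payoff takes n = ⌈−ln(1 − rB₀/P)/ln(1+r)⌉ = ⌈7.386⌉ = 8 payments; the last is €486.58.
Total paid = 7·€1,250.00 + €486.58 = €9,236.58.
Total interest = total paid − principal = €9,236.58 − €8,350.00 = €886.58.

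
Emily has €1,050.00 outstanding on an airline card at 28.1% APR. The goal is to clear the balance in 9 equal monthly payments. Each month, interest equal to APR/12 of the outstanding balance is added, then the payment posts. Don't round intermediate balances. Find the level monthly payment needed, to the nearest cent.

Monthly rate r = 28.1%/12 = 2.34167% = 0.0234167.
Level-payment amortization: P = B₀·r / (1 − (1+r)^(−n)) = 1050.00·0.0234167 / (1 − 1.02342^(−9)).
Denominator 1 − (1+r)^(−9) = 0.188053092.
P = 24.5875 / 0.188053092 ≈ 130.75.

€130.75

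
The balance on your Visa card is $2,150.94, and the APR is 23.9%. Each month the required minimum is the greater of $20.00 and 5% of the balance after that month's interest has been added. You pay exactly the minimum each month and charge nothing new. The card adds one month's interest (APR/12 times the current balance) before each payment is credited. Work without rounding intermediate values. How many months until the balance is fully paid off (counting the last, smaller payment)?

80 months

Monthly rate r = 23.9%/12 = 1.99167% = 0.0199167.
While 5% of the post-interest balance exceeds $20.00, each month B ← (B·(1+r))·(1 − 0.05), i.e. B shrinks by the factor (1+r)·0.95 = 0.96892.
This holds for months 1–54. Entering month 55 the balance is $391.02; 5% of the post-interest balance is now below $20.00, so the flat $20.00 minimum applies from here.
From month 55 a fixed $20.00 at rate r clears $391.02 in 26 more payments. Total: 54 + 26 = 80 months.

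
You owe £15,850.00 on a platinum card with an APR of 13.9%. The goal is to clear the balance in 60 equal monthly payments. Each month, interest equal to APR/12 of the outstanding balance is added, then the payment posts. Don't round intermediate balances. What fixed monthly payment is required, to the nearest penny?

£367.98

Monthly rate r = 13.9%/12 = 1.15833% = 0.0115833.
Level-payment amortization: P = B₀·r / (1 − (1+r)^(−n)) = 15850.00·0.0115833 / (1 − 1.01158^(−60)).
Denominator 1 − (1+r)^(−60) = 0.498928066.
P = 183.596 / 0.498928066 ≈ 367.98.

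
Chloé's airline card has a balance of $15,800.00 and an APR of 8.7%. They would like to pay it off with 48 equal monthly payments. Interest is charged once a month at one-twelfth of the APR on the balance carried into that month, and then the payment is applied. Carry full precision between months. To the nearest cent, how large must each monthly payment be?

Monthly rate r = 8.7%/12 = 0.725% = 0.00725.
Level-payment amortization: P = B₀·r / (1 − (1+r)^(−n)) = 15800.00·0.00725 / (1 − 1.00725^(−48)).
Denominator 1 − (1+r)^(−48) = 0.293014105.
P = 114.55 / 0.293014105 ≈ 390.94.

$390.94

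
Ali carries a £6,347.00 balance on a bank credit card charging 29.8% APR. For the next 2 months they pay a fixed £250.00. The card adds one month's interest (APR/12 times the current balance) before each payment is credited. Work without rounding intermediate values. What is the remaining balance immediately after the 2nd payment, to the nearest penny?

£6,159.94

Monthly rate r = 29.8%/12 = 2.48333% = 0.0248333.
Each month: B ← B·(1+r) − £250.00.
Month 1: interest £157.62; balance after payment £6,254.62.
Month 2: interest £155.32; balance after payment £6,159.94.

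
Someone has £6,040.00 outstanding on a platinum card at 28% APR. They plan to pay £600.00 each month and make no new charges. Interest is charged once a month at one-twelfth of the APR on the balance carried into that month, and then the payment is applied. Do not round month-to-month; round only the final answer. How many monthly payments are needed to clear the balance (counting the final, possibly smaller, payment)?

Monthly rate r = 28%/12 = 2.33333% = 0.0233333.
Recurrence: B ← B·(1+r) − £600.00.
Month 1: interest £140.93; balance after payment £5,580.93.
Month 2: interest £130.22; balance after payment £5,111.16.
Closed form: n = −ln(1 − rB₀/P)/ln(1+r) = −ln(0.76511)/ln(1.02333) ≈ 11.608, so the balance reaches zero during payment 12.

12 payments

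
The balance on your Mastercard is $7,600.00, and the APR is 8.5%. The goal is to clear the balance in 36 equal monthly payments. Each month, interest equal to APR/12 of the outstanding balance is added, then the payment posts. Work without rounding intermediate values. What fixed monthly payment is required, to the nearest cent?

$239.91

Monthly rate r = 8.5%/12 = 0.708333% = 0.00708333.
Level-payment amortization: P = B₀·r / (1 − (1+r)^(−n)) = 7600.00·0.00708333 / (1 − 1.00708^(−36)).
Denominator 1 − (1+r)^(−36) = 0.22438663.
P = 53.8333 / 0.22438663 ≈ 239.91.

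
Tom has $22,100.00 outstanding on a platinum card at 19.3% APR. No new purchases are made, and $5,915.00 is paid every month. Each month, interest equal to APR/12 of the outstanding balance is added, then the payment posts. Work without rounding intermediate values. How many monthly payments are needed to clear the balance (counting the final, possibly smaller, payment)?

Monthly rate r = 19.3%/12 = 1.60833% = 0.0160833.
Recurrence: B ← B·(1+r) − $5,915.00.
Month 1: interest $355.44; balance after payment $16,540.44.
Month 2: interest $266.03; balance after payment $10,891.47.
Month 3: interest $175.17; balance after payment $5,151.64.
Month 4: interest $82.86; balance after payment $0.00.

4 payments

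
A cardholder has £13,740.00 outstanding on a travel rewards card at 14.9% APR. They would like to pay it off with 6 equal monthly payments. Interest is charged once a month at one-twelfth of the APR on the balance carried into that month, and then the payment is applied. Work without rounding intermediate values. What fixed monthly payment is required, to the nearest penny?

£2,390.54

Monthly rate r = 14.9%/12 = 1.24167% = 0.0124167.
Level-payment amortization: P = B₀·r / (1 − (1+r)^(−n)) = 13740.00·0.0124167 / (1 − 1.01242^(−6)).
Denominator 1 − (1+r)^(−6) = 0.071366634.
P = 170.605 / 0.071366634 ≈ 2390.54.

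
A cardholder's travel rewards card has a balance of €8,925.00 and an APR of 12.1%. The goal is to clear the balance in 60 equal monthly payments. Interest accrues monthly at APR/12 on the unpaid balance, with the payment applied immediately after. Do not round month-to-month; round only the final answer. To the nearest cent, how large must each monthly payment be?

€198.98

Monthly rate r = 12.1%/12 = 1.00833% = 0.0100833.
Level-payment amortization: P = B₀·r / (1 − (1+r)^(−n)) = 8925.00·0.0100833 / (1 − 1.01008^(−60)).
Denominator 1 − (1+r)^(−60) = 0.452268536.
P = 89.9937 / 0.452268536 ≈ 198.98.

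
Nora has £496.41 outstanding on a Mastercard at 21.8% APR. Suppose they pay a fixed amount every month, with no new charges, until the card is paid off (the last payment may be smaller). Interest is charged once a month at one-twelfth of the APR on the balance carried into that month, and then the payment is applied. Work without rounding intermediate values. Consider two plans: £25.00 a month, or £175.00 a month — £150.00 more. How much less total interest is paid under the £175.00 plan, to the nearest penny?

Monthly rate r = 21.8%/12 = 1.81667% = 0.0181667.
At £25.00/mo: n = ⌈−ln(1 − rB₀/P)/ln(1+r)⌉ = 25 payments (last £21.32); total interest = total paid − £496.41 = £124.91.
At £175.00/mo: 3 payments (last £164.36); total interest £17.95.
Interest saved = £124.91 − £17.95 = £106.96.

£106.96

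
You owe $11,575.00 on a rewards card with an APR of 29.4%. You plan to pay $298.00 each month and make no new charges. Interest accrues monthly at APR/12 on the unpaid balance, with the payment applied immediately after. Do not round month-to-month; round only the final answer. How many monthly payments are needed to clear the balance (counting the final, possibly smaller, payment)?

Monthly rate r = 29.4%/12 = 2.45% = 0.0245.
Recurrence: B ← B·(1+r) − $298.00.
Month 1: interest $283.59; balance after payment $11,560.59.
Month 2: interest $283.23; balance after payment $11,545.82.
Closed form: n = −ln(1 − rB₀/P)/ln(1+r) = −ln(0.048364)/ln(1.0245) ≈ 125.141, so the balance reaches zero during payment 126.

126 months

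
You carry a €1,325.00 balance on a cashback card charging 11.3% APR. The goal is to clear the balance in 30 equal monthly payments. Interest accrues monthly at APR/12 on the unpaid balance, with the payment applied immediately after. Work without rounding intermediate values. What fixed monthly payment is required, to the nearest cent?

€50.90

Monthly rate r = 11.3%/12 = 0.941667% = 0.00941667.
Level-payment amortization: P = B₀·r / (1 − (1+r)^(−n)) = 1325.00·0.00941667 / (1 − 1.00942^(−30)).
Denominator 1 − (1+r)^(−30) = 0.245106189.
P = 12.4771 / 0.245106189 ≈ 50.90.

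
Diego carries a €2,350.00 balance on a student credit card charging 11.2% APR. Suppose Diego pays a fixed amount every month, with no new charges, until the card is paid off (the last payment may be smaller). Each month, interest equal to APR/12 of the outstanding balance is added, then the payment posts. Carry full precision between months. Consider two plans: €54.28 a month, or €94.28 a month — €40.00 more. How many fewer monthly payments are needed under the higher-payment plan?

27 fewer payments

Monthly rate r = 11.2%/12 = 0.933333% = 0.00933333.
At €54.28/mo: n = ⌈−ln(1 − rB₀/P)/ln(1+r)⌉ = 56 payments (last €39.15); total interest = total paid − €2,350.00 = €674.55.
At €94.28/mo: 29 payments (last €47.59); total interest €337.43.
Payments saved = 56 − 29 = 27.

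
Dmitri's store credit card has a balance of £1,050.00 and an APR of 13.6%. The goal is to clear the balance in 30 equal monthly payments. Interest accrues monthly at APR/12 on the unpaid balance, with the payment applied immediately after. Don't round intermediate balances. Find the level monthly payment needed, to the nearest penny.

£41.48

Monthly rate r = 13.6%/12 = 1.13333% = 0.0113333.
Level-payment amortization: P = B₀·r / (1 − (1+r)^(−n)) = 1050.00·0.0113333 / (1 − 1.01133^(−30)).
Denominator 1 − (1+r)^(−30) = 0.286867305.
P = 11.9 / 0.286867305 ≈ 41.48.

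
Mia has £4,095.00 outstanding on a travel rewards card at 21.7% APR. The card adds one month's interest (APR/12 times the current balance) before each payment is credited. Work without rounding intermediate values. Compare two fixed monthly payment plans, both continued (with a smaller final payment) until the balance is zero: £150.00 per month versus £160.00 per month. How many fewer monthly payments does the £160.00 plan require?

3 fewer payments

Monthly rate r = 21.7%/12 = 1.80833% = 0.0180833.
At £150.00/mo: n = ⌈−ln(1 − rB₀/P)/ln(1+r)⌉ = 38 payments (last £146.26); total interest = total paid − £4,095.00 = £1,601.26.
At £160.00/mo: 35 payments (last £108.18); total interest £1,453.18.
Payments saved = 38 − 35 = 3.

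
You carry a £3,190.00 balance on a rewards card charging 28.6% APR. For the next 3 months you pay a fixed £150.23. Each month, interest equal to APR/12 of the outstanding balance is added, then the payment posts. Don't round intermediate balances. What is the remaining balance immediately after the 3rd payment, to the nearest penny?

£2,962.05

Monthly rate r = 28.6%/12 = 2.38333% = 0.0238333.
Each month: B ← B·(1+r) − £150.23.
Month 1: interest £76.03; balance after payment £3,115.80.
Month 2: interest £74.26; balance after payment £3,039.83.
Month 3: interest £72.45; balance after payment £2,962.05.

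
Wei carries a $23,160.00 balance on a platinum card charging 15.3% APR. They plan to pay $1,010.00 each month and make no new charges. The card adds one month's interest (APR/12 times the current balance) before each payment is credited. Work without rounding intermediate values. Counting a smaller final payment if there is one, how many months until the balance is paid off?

28 payments

Monthly rate r = 15.3%/12 = 1.275% = 0.01275.
Recurrence: B ← B·(1+r) − $1,010.00.
Month 1: interest $295.29; balance after payment $22,445.29.
Month 2: interest $286.18; balance after payment $21,721.47.
Closed form: n = −ln(1 − rB₀/P)/ln(1+r) = −ln(0.70763)/ln(1.01275) ≈ 27.296, so the balance reaches zero during payment 28.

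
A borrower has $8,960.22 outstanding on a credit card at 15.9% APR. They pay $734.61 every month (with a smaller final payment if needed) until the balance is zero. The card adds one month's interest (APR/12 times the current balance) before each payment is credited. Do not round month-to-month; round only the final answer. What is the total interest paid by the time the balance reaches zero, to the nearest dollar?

Monthly rate r = 15.9%/12 = 1.325% = 0.01325.
Payoff takes n = ⌈−ln(1 − rB₀/P)/ln(1+r)⌉ = ⌈13.392⌉ = 14 payments; the last is $288.97.
Total paid = 13·$734.61 + $288.97 = $9,838.90.
Total interest = total paid − principal = $9,838.90 − $8,960.22 = $878.68.

$879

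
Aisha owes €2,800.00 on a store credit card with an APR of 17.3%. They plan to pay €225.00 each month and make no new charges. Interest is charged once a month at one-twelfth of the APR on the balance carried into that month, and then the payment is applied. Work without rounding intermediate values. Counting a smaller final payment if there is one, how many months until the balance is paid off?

Monthly rate r = 17.3%/12 = 1.44167% = 0.0144167.
Recurrence: B ← B·(1+r) − €225.00.
Month 1: interest €40.37; balance after payment €2,615.37.
Month 2: interest €37.70; balance after payment €2,428.07.
Closed form: n = −ln(1 − rB₀/P)/ln(1+r) = −ln(0.82059)/ln(1.01442) ≈ 13.814, so the balance reaches zero during payment 14.

14 payments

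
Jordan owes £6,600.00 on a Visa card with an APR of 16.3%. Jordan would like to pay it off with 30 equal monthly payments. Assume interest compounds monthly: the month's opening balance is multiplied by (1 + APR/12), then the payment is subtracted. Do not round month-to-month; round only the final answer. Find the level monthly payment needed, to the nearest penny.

£269.33

Monthly rate r = 16.3%/12 = 1.35833% = 0.0135833.
Level-payment amortization: P = B₀·r / (1 − (1+r)^(−n)) = 6600.00·0.0135833 / (1 − 1.01358^(−30)).
Denominator 1 − (1+r)^(−30) = 0.332861231.
P = 89.65 / 0.332861231 ≈ 269.33.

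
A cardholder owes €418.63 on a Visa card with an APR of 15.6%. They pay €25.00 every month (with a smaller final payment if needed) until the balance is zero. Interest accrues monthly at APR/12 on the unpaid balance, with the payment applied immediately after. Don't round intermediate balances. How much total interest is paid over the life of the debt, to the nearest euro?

€57

Monthly rate r = 15.6%/12 = 1.3% = 0.013.
Payoff takes n = ⌈−ln(1 − rB₀/P)/ln(1+r)⌉ = ⌈19.007⌉ = 20 payments; the last is €0.18.
Total paid = 19·€25.00 + €0.18 = €475.18.
Total interest = total paid − principal = €475.18 − €418.63 = €56.55.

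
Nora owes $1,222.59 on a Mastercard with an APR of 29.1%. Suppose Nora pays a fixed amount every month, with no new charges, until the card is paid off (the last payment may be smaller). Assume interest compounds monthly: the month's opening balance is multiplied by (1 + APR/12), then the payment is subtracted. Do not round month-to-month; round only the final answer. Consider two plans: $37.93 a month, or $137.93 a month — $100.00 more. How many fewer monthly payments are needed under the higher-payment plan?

53 fewer payments

Monthly rate r = 29.1%/12 = 2.425% = 0.02425.
At $37.93/mo: n = ⌈−ln(1 − rB₀/P)/ln(1+r)⌉ = 64 payments (last $19.29); total interest = total paid − $1,222.59 = $1,186.29.
At $137.93/mo: 11 payments (last $13.96); total interest $170.67.
Payments saved = 64 − 11 = 53.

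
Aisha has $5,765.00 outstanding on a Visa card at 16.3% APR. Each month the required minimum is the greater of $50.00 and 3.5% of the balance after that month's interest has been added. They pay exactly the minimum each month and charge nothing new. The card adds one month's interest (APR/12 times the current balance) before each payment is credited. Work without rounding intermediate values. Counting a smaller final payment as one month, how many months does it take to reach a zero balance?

Monthly rate r = 16.3%/12 = 1.35833% = 0.0135833.
While 3.5% of the post-interest balance exceeds $50.00, each month B ← (B·(1+r))·(1 − 0.035), i.e. B shrinks by the factor (1+r)·0.965 = 0.97811.
This holds for months 1–64. Entering month 65 the balance is $1,398.15; 3.5% of the post-interest balance is now below $50.00, so the flat $50.00 minimum applies from here.
From month 65 a fixed $50.00 at rate r clears $1,398.15 in 36 more payments. Total: 64 + 36 = 100 months.

100 months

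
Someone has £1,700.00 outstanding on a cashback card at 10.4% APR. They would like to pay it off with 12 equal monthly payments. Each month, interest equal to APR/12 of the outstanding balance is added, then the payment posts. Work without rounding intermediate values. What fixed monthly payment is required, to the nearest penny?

£149.77

Monthly rate r = 10.4%/12 = 0.866667% = 0.00866667.
Level-payment amortization: P = B₀·r / (1 − (1+r)^(−n)) = 1700.00·0.00866667 / (1 − 1.00867^(−12)).
Denominator 1 − (1+r)^(−12) = 0.0983707914.
P = 14.7333 / 0.0983707914 ≈ 149.77.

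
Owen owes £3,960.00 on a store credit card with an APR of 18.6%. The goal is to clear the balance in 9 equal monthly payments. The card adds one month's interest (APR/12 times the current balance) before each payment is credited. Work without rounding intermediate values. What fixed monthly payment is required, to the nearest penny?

£474.80

Monthly rate r = 18.6%/12 = 1.55% = 0.0155.
Level-payment amortization: P = B₀·r / (1 − (1+r)^(−n)) = 3960.00·0.0155 / (1 − 1.0155^(−9)).
Denominator 1 − (1+r)^(−9) = 0.129275729.
P = 61.38 / 0.129275729 ≈ 474.80.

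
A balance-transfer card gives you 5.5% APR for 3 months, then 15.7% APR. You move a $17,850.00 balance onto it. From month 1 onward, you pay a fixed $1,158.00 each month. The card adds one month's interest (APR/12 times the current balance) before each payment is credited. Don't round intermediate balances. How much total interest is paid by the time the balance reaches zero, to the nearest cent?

Promo months 1–3 at r₀ = 5.5%/12 = 0.00458333; months 4+ at r₁ = 15.7%/12 = 0.0130833.
After month 3: iterate B ← B·(1+r₀) − $1,158.00 for 3 months → $14,606.62.
Then at r₁ with $1,158.00/mo: n₂ = −ln(1 − r₁·B/P)/ln(1+r₁) ≈ 13.88 → 14 more payments.
Total paid = 16·$1,158.00 + $1,014.42 = $19,542.42; interest = $19,542.42 − $17,850.00 = $1,692.42.

$1,692.42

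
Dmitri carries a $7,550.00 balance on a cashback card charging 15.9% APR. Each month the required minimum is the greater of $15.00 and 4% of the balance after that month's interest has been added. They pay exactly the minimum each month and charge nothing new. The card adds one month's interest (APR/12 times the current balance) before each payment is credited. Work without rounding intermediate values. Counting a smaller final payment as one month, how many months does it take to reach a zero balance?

Monthly rate r = 15.9%/12 = 1.325% = 0.01325.
While 4% of the post-interest balance exceeds $15.00, each month B ← (B·(1+r))·(1 − 0.04), i.e. B shrinks by the factor (1+r)·0.96 = 0.97272.
This holds for months 1–110. Entering month 111 the balance is $360.25; 4% of the post-interest balance is now below $15.00, so the flat $15.00 minimum applies from here.
From month 111 a fixed $15.00 at rate r clears $360.25 in 30 more payments. Total: 110 + 30 = 140 months.

140 months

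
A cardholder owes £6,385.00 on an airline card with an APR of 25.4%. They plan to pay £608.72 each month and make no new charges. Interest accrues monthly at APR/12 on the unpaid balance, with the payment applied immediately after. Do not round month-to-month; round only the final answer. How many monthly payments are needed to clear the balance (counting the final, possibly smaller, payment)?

Monthly rate r = 25.4%/12 = 2.11667% = 0.0211667.
Recurrence: B ← B·(1+r) − £608.72.
Month 1: interest £135.15; balance after payment £5,911.43.
Month 2: interest £125.13; balance after payment £5,427.83.
Closed form: n = −ln(1 − rB₀/P)/ln(1+r) = −ln(0.77798)/ln(1.02117) ≈ 11.986, so the balance reaches zero during payment 12.

12 months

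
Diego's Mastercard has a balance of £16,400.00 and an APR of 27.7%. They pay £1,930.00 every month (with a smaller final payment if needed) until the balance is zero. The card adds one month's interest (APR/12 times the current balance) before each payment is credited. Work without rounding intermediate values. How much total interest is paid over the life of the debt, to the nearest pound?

Monthly rate r = 27.7%/12 = 2.30833% = 0.0230833.
Payoff takes n = ⌈−ln(1 − rB₀/P)/ln(1+r)⌉ = ⌈9.568⌉ = 10 payments; the last is £1,100.79.
Total paid = 9·£1,930.00 + £1,100.79 = £18,470.79.
Total interest = total paid − principal = £18,470.79 − £16,400.00 = £2,070.79.

£2,071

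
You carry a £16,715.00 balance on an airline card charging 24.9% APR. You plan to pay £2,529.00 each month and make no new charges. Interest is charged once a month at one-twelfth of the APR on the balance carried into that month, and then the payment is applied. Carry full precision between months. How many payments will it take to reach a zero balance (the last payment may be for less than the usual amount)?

8 months

Monthly rate r = 24.9%/12 = 2.075% = 0.02075.
Recurrence: B ← B·(1+r) − £2,529.00.
Month 1: interest £346.84; balance after payment £14,532.84.
Month 2: interest £301.56; balance after payment £12,305.39.
Closed form: n = −ln(1 − rB₀/P)/ln(1+r) = −ln(0.86286)/ln(1.02075) ≈ 7.182, so the balance reaches zero during payment 8.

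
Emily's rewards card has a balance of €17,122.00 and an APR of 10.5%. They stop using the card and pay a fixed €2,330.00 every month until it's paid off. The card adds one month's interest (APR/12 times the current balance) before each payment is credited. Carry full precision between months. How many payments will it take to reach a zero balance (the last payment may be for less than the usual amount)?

8 payments

Monthly rate r = 10.5%/12 = 0.875% = 0.00875.
Recurrence: B ← B·(1+r) − €2,330.00.
Month 1: interest €149.82; balance after payment €14,941.82.
Month 2: interest €130.74; balance after payment €12,742.56.
Closed form: n = −ln(1 − rB₀/P)/ln(1+r) = −ln(0.9357)/ln(1.00875) ≈ 7.629, so the balance reaches zero during payment 8.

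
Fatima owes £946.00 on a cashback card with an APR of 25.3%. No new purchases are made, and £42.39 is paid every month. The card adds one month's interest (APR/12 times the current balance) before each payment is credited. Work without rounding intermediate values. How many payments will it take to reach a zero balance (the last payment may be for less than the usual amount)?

31 payments

Monthly rate r = 25.3%/12 = 2.10833% = 0.0210833.
Recurrence: B ← B·(1+r) − £42.39.
Month 1: interest £19.94; balance after payment £923.55.
Month 2: interest £19.47; balance after payment £900.64.
Closed form: n = −ln(1 − rB₀/P)/ln(1+r) = −ln(0.52949)/ln(1.02108) ≈ 30.475, so the balance reaches zero during payment 31.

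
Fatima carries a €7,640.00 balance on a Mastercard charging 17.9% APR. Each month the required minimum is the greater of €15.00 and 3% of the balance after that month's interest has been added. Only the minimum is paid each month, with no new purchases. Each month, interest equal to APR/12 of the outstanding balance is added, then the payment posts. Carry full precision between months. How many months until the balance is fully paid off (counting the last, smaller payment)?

221 months

Monthly rate r = 17.9%/12 = 1.49167% = 0.0149167.
While 3% of the post-interest balance exceeds €15.00, each month B ← (B·(1+r))·(1 − 0.03), i.e. B shrinks by the factor (1+r)·0.97 = 0.98447.
This holds for months 1–176. Entering month 177 the balance is €486.03; 3% of the post-interest balance is now below €15.00, so the flat €15.00 minimum applies from here.
From month 177 a fixed €15.00 at rate r clears €486.03 in 45 more payments. Total: 176 + 45 = 221 months.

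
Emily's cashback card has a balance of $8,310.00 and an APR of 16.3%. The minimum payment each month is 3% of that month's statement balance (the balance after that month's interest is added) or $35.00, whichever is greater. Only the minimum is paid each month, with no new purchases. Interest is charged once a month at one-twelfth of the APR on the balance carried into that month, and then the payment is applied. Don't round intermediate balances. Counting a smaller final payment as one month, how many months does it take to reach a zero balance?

Monthly rate r = 16.3%/12 = 1.35833% = 0.0135833.
While 3% of the post-interest balance exceeds $35.00, each month B ← (B·(1+r))·(1 − 0.03), i.e. B shrinks by the factor (1+r)·0.97 = 0.98318.
This holds for months 1–117. Entering month 118 the balance is $1,141.43; 3% of the post-interest balance is now below $35.00, so the flat $35.00 minimum applies from here.
From month 118 a fixed $35.00 at rate r clears $1,141.43 in 44 more payments. Total: 117 + 44 = 161 months.

161 months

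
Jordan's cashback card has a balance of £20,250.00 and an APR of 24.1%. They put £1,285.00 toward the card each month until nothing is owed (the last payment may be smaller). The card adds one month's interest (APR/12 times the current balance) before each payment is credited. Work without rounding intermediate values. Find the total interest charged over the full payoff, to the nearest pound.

Monthly rate r = 24.1%/12 = 2.00833% = 0.0200833.
Payoff takes n = ⌈−ln(1 − rB₀/P)/ln(1+r)⌉ = ⌈19.136⌉ = 20 payments; the last is £176.60.
Total paid = 19·£1,285.00 + £176.60 = £24,591.60.
Total interest = total paid − principal = £24,591.60 − £20,250.00 = £4,341.60.

£4,342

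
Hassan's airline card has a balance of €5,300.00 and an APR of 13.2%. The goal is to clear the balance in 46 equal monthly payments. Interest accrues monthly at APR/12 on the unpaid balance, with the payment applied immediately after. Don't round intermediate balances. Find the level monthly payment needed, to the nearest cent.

Monthly rate r = 13.2%/12 = 1.1% = 0.011.
Level-payment amortization: P = B₀·r / (1 − (1+r)^(−n)) = 5300.00·0.011 / (1 − 1.011^(−46)).
Denominator 1 − (1+r)^(−46) = 0.395429652.
P = 58.3 / 0.395429652 ≈ 147.43.

€147.43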